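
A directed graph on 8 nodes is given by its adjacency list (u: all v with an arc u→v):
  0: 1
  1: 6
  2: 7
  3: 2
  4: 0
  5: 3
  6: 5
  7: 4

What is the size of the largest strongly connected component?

{0, 1, 2, 3, 4, 5, 6, 7} are all mutually reachable — one SCC of size 8.
The largest has 8 vertices.

8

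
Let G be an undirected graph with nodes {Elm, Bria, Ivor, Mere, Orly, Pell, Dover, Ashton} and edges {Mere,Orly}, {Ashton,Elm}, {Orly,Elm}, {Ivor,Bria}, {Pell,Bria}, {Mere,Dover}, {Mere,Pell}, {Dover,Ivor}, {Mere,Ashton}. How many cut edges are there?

The edges on the cycle Mere-Ashton-Elm-Orly-Mere are not bridges since each lies on that cycle.
Every edge lies on some cycle, so there are no bridges.

0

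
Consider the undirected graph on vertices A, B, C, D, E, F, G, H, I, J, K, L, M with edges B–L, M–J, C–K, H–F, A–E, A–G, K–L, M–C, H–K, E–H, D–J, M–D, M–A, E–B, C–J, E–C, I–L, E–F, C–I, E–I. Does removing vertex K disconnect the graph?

Deleting K leaves 1 component (was 1) (its neighbors C, H, L remain connected to each other), so K is not a cut vertex.

No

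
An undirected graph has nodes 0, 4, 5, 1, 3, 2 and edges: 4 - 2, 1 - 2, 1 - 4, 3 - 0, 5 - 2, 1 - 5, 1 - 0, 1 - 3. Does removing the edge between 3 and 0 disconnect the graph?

After removing 3 - 0, the path 3-1-0 still connects them, so the edge is not a bridge.

No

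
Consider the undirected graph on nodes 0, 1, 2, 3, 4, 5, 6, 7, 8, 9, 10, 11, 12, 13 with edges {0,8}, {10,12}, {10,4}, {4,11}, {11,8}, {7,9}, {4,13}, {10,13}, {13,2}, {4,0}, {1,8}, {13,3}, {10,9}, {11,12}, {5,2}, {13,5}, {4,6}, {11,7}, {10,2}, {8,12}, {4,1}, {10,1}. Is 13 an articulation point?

Deleting 13 raises the number of components from 1 to 2, so 13 is a cut vertex.

Yes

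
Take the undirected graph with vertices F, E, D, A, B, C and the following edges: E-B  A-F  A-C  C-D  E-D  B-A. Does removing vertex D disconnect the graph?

Deleting D leaves 1 component (was 1) (its neighbors C, E remain connected to each other), so D is not a cut vertex.

No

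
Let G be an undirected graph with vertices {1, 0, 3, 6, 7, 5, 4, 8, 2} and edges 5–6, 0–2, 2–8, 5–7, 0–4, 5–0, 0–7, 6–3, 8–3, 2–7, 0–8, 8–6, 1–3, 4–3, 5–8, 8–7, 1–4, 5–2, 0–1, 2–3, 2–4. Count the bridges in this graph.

0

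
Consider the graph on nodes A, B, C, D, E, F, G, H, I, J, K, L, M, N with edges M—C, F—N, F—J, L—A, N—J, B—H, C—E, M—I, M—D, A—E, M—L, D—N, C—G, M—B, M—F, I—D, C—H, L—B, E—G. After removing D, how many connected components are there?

With D gone, the remaining components are: {K}; {A, B, C, E, F, G, H, I, J, L, M, N}.
That is 2 components.

2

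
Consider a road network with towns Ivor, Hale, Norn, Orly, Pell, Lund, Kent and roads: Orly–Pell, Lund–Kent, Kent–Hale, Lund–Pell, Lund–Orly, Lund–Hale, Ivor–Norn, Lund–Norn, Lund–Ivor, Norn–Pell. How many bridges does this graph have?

0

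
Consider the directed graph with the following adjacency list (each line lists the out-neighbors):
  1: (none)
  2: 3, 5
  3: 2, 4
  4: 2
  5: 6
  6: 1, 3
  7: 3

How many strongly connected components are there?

{2, 3, 4, 5, 6} are all mutually reachable — one SCC of size 5.
{1} is an SCC by itself.
{7} is an SCC by itself.
That gives 3 strongly connected components.

3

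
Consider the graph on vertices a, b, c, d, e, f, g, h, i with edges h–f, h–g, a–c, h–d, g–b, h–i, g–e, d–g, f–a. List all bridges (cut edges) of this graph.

The edges on the cycle h-d-g-h are not bridges since each lies on that cycle.
But removing g–e disconnects g from e; removing f–a disconnects f from a; removing h–i disconnects h from i; removing h–f disconnects h from f — these are bridges.
In total 6 edges are bridges.

a-c, a-f, b-g, e-g, f-h, h-i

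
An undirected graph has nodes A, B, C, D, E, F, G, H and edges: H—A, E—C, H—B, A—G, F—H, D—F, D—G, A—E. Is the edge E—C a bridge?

Yes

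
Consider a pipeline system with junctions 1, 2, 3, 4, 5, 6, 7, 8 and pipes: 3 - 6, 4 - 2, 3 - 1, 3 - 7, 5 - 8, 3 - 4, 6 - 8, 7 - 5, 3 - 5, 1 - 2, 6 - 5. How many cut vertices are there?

1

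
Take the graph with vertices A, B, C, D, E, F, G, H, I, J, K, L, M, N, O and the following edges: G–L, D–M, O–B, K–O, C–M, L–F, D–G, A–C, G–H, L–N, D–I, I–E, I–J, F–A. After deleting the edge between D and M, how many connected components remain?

2

D and M are still connected via D-G-L-F-A-C-M, so the component count stays at 2.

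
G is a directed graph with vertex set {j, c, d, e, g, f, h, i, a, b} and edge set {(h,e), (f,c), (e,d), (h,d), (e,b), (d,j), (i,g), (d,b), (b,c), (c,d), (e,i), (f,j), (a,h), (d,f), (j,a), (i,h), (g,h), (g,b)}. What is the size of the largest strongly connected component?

10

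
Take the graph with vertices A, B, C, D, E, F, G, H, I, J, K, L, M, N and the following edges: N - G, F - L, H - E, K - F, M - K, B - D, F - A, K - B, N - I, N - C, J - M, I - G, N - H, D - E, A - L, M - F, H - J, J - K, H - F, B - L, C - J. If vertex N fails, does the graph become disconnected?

Yes

Deleting N raises the number of components from 1 to 2, so N is a cut vertex.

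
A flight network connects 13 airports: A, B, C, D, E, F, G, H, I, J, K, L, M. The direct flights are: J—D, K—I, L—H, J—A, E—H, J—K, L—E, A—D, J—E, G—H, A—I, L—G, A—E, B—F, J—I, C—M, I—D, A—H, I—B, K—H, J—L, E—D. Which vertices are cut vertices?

B, I

Removing B increases the component count from 2 to 3, so B is a cut vertex.
Removing I increases the component count from 2 to 3, so I is a cut vertex.
By contrast removing G leaves 2 components; it is not a cut vertex. No other vertex is a cut vertex either.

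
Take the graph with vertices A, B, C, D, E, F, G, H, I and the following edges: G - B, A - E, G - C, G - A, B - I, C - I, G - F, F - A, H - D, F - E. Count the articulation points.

1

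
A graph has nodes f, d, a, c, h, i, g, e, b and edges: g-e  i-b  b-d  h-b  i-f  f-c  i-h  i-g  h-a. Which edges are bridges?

a-h, b-d, c-f, e-g, f-i, g-i

The edges on the cycle i-h-b-i are not bridges since each lies on that cycle.
But removing h-a disconnects h from a; removing b-d disconnects b from d; removing i-f disconnects i from f; removing i-g disconnects i from g — these are bridges.
In total 6 edges are bridges.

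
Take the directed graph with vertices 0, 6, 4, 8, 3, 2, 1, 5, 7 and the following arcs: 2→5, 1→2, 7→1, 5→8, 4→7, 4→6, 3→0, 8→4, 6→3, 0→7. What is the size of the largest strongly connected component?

{0, 1, 2, 3, 4, 5, 6, 7, 8} are all mutually reachable — one SCC of size 9.
The largest has 9 vertices.

9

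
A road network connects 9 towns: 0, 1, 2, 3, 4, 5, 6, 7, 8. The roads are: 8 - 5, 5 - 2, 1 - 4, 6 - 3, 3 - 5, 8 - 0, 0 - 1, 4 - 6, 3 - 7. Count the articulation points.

2

Removing 3 increases the component count from 1 to 2, so 3 is a cut vertex.
Removing 5 increases the component count from 1 to 2, so 5 is a cut vertex.
By contrast removing 7 leaves 1 component; it is not a cut vertex. No other vertex is a cut vertex either.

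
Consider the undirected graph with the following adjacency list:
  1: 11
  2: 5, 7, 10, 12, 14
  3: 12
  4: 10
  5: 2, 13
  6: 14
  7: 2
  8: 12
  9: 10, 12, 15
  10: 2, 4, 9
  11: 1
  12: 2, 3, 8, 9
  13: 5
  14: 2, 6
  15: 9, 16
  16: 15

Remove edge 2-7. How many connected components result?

3

Before removal there are 2 components.
2-7 is a bridge — removing it separates 2's side from 7's side.
After removal: 3 components.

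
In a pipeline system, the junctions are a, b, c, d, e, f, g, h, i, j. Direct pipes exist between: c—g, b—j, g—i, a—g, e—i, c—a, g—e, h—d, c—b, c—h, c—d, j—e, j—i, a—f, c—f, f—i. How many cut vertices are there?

Removing c increases the component count from 1 to 2, so c is a cut vertex.
By contrast removing a leaves 1 component; it is not a cut vertex. No other vertex is a cut vertex either.

1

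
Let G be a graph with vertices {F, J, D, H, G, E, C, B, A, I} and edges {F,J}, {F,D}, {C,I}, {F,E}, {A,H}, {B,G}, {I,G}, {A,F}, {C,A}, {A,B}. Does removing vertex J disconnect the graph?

No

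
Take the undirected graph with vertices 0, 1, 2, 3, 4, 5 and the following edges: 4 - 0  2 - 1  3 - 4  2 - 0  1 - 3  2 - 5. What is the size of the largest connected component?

6

Starting from 0 we can reach 0, 1, 2, 3, 4, 5. That is one component of size 6.
The largest has 6 vertices.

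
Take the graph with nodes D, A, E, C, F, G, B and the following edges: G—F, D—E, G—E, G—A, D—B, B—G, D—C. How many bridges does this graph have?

3

The edges on the cycle D-B-G-E-D are not bridges since each lies on that cycle.
But removing A—G disconnects A from G; removing D—C disconnects D from C; removing G—F disconnects G from F — these are bridges.
That makes 3 bridges.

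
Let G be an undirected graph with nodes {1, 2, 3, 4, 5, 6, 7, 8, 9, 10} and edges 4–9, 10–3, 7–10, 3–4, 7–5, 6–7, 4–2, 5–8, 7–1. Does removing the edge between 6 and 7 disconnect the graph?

Yes

Removing 6–7 leaves no path between 6 and 7: the component count goes from 1 to 2. So it is a bridge.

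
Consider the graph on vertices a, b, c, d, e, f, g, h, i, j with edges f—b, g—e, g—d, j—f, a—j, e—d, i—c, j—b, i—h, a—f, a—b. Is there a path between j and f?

From j we can reach a, b, f, j, which includes f.

Yes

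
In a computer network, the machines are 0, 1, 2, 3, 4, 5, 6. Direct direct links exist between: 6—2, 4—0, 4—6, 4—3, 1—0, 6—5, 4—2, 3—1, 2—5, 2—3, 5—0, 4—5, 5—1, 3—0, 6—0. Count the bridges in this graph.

The edges on the cycle 2-3-0-1-5-2 are not bridges since each lies on that cycle.
Every edge lies on some cycle, so there are no bridges.

0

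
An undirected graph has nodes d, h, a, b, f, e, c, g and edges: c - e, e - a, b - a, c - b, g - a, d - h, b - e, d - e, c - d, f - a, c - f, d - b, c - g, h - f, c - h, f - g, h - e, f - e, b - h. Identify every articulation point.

Removing f, for instance, still leaves 1 component. No single vertex removal increases the component count — the graph has no articulation points.

none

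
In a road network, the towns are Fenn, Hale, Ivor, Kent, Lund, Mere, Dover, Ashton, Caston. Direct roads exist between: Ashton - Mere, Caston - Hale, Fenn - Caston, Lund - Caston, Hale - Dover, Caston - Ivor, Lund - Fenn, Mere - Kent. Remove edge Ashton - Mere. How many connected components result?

3

Before removal there are 2 components.
Ashton - Mere is a bridge — removing it separates Ashton's side from Mere's side.
After removal: 3 components.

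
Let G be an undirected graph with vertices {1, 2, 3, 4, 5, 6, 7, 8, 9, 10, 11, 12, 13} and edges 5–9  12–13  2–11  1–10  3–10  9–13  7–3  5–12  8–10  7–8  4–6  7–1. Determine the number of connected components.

Starting from 2 we can reach 2, 11. That is one component of size 2.
Starting from 4 we can reach 4, 6. That is one component of size 2.
Starting from 5 we can reach 5, 9, 12, 13. That is one component of size 4.
Starting from 1 we can reach 1, 3, 7, 8, 10. That is one component of size 5.
Total: 4 components.

4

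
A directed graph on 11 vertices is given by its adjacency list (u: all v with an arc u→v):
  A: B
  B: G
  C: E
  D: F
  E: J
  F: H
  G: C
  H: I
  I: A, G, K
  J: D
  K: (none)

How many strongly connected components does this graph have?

{A, B, C, D, E, F, G, H, I, J} are all mutually reachable — one SCC of size 10.
{K} is an SCC by itself.
That gives 2 strongly connected components.

2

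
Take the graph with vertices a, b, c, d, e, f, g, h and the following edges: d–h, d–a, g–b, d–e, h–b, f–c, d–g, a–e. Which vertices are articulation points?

d

Removing d increases the component count from 2 to 3, so d is a cut vertex.
By contrast removing h leaves 2 components; it is not a cut vertex. No other vertex is a cut vertex either.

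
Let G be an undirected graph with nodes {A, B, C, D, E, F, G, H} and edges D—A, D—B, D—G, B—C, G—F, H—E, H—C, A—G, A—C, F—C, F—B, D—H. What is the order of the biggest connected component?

Starting from A we can reach A, B, C, D, E, F, G, H. That is one component of size 8.
The largest has 8 vertices.

8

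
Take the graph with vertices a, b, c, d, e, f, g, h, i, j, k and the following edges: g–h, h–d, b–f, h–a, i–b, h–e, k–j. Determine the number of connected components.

c is isolated — a component by itself.
Starting from j we can reach j, k. That is one component of size 2.
Starting from b we can reach b, f, i. That is one component of size 3.
Starting from a we can reach a, d, e, g, h. That is one component of size 5.
Total: 4 components.

4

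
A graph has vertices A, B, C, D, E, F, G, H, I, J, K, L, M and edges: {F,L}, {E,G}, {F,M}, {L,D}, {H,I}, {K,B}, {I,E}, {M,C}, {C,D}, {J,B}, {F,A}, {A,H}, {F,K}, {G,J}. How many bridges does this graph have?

The edges on the cycle F-A-H-I-E-G-J-B-K-F are not bridges since each lies on that cycle.
Every edge lies on some cycle, so there are no bridges.

0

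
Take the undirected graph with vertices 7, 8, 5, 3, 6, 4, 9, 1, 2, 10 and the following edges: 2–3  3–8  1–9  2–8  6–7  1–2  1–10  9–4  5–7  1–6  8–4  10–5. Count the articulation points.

1

Removing 1 increases the component count from 1 to 2, so 1 is a cut vertex.
By contrast removing 7 leaves 1 component; it is not a cut vertex. No other vertex is a cut vertex either.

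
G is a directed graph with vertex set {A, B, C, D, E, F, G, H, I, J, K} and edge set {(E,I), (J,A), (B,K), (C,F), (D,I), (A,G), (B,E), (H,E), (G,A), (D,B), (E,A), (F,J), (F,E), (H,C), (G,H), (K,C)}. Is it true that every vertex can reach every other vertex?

There is no directed path from E to K, so the graph is not strongly connected.

No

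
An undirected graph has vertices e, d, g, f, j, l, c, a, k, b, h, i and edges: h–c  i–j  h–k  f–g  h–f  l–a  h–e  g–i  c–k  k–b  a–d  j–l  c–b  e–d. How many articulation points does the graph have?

1

Removing h increases the component count from 1 to 2, so h is a cut vertex.
By contrast removing g leaves 1 component; it is not a cut vertex. No other vertex is a cut vertex either.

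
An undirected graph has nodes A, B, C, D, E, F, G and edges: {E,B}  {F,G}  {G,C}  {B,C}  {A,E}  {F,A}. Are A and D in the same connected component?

The component containing A is {A, B, C, E, F, G}, and D is not in it.

No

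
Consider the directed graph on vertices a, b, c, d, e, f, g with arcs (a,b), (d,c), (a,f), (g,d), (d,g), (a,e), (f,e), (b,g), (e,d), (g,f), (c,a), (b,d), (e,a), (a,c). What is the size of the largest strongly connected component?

7

{a, b, c, d, e, f, g} are all mutually reachable — one SCC of size 7.
The largest has 7 vertices.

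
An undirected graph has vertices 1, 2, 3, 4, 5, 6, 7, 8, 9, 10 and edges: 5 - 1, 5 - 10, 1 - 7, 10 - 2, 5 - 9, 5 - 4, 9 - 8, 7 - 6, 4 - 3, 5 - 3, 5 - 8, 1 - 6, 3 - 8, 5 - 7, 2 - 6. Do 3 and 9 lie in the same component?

From 3 we can reach 1, 2, 3, 4, 5, 6, 7, 8, 9, 10, which includes 9.

Yes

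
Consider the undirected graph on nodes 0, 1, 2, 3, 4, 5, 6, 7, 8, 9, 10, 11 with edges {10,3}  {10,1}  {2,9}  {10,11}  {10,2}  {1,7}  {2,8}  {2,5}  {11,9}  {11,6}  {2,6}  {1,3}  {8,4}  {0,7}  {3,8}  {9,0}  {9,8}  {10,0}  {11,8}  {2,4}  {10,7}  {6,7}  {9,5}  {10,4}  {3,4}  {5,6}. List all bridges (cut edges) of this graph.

The edges on the cycle 2-5-6-2 are not bridges since each lies on that cycle.
Every edge lies on some cycle, so there are no bridges.

none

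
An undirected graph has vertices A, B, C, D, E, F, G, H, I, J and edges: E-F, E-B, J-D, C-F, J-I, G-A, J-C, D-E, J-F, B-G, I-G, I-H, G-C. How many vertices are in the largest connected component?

10

Starting from A we can reach A, B, C, D, E, F, G, H, I, J. That is one component of size 10.
The largest has 10 vertices.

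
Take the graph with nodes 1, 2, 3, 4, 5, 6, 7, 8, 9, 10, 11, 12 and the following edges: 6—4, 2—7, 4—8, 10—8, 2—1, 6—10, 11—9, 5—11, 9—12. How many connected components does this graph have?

3 is isolated — a component by itself.
Starting from 1 we can reach 1, 2, 7. That is one component of size 3.
Starting from 4 we can reach 4, 6, 8, 10. That is one component of size 4.
Starting from 5 we can reach 5, 9, 11, 12. That is one component of size 4.
Total: 4 components.

4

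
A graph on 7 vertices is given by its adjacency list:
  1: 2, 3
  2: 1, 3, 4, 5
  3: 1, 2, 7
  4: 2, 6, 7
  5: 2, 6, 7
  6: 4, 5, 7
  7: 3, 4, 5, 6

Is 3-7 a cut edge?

After removing 3-7, the path 3-2-4-7 still connects them, so the edge is not a bridge.

No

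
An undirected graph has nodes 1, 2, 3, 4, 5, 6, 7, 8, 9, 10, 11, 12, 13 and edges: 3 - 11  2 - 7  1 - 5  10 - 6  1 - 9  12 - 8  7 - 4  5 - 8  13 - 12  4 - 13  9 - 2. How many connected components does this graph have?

3

Starting from 3 we can reach 3, 11. That is one component of size 2.
Starting from 6 we can reach 6, 10. That is one component of size 2.
Starting from 1 we can reach 1, 2, 4, 5, 7, 8, 9, 12, 13. That is one component of size 9.
Total: 3 components.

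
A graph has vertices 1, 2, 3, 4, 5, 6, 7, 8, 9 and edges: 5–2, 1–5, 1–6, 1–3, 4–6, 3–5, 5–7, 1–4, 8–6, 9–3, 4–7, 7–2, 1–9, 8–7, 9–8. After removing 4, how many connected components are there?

With 4 gone, the remaining components are: {1, 2, 3, 5, 6, 7, 8, 9}.
That is 1 component.

1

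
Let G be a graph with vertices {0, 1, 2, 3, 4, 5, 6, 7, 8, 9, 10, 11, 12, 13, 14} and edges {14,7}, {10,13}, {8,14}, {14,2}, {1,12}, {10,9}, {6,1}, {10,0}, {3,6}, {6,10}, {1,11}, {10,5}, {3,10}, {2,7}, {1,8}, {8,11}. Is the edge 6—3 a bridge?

No

After removing 6—3, the path 6-10-3 still connects them, so the edge is not a bridge.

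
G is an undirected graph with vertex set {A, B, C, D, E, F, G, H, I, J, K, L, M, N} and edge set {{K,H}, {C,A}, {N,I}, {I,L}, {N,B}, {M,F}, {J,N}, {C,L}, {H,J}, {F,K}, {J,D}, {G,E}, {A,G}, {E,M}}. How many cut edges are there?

The edges on the cycle C-A-G-E-M-F-K-H-J-N-I-L-C are not bridges since each lies on that cycle.
But removing J–D disconnects J from D; removing N–B disconnects N from B — these are bridges.
That makes 2 bridges.

2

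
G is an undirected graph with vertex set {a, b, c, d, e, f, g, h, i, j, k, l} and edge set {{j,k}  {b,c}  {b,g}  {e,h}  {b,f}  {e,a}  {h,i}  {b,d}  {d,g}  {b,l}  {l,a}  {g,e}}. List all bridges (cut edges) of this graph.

The edges on the cycle b-d-g-b are not bridges since each lies on that cycle.
But removing f-b disconnects f from b; removing h-i disconnects h from i; removing c-b disconnects c from b; removing j-k disconnects j from k — these are bridges.
In total 5 edges are bridges.

b-c, b-f, e-h, h-i, j-k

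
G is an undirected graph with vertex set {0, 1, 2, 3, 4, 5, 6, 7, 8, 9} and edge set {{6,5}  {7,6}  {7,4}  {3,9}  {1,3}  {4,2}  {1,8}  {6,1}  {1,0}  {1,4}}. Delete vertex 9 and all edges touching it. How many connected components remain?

With 9 gone, the remaining components are: {0, 1, 2, 3, 4, 5, 6, 7, 8}.
That is 1 component.

1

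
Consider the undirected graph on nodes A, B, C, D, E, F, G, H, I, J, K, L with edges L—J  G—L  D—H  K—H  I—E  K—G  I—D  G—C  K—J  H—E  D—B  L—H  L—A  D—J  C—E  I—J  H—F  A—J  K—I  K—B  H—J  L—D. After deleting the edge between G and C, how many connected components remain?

G and C are still connected via G-K-I-E-C, so the component count stays at 1.

1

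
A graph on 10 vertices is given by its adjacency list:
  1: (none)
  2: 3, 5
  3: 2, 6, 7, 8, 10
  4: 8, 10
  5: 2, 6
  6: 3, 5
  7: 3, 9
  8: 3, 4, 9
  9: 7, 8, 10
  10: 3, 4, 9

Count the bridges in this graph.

0

The edges on the cycle 3-7-9-10-3 are not bridges since each lies on that cycle.
Every edge lies on some cycle, so there are no bridges.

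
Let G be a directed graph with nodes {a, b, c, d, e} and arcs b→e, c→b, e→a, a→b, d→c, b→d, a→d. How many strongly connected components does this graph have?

1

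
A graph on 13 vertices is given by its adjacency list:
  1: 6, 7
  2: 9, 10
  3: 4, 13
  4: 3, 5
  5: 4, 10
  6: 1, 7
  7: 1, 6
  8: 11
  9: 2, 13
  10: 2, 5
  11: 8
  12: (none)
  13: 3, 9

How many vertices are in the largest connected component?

12 is isolated — a component by itself.
Starting from 8 we can reach 8, 11. That is one component of size 2.
Starting from 1 we can reach 1, 6, 7. That is one component of size 3.
Starting from 2 we can reach 2, 3, 4, 5, 9, 10, 13. That is one component of size 7.
The largest has 7 vertices.

7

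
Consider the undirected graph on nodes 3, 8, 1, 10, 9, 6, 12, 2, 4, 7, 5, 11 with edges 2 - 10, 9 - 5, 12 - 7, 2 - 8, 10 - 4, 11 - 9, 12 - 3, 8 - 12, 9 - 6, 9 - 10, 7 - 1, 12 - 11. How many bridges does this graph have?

The edges on the cycle 2-8-12-11-9-10-2 are not bridges since each lies on that cycle.
But removing 6 - 9 disconnects 6 from 9; removing 3 - 12 disconnects 3 from 12; removing 12 - 7 disconnects 12 from 7; removing 1 - 7 disconnects 1 from 7 — these are bridges.
In total 6 edges are bridges.

6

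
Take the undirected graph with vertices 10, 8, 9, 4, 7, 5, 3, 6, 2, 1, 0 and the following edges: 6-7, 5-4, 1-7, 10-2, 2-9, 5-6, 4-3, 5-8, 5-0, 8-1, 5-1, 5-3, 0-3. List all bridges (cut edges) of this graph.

10-2, 2-9

The edges on the cycle 5-0-3-5 are not bridges since each lies on that cycle.
But removing 10-2 disconnects 10 from 2; removing 2-9 disconnects 2 from 9 — these are bridges.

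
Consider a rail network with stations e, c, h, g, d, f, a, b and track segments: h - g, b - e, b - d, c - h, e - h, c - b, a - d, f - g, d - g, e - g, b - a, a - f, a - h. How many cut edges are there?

0

The edges on the cycle b-e-h-g-f-a-b are not bridges since each lies on that cycle.
Every edge lies on some cycle, so there are no bridges.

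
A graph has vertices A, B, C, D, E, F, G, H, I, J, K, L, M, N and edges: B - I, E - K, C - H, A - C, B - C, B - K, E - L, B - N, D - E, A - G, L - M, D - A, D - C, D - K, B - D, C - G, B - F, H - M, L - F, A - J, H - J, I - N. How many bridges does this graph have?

0

The edges on the cycle D-A-C-H-M-L-E-D are not bridges since each lies on that cycle.
Every edge lies on some cycle, so there are no bridges.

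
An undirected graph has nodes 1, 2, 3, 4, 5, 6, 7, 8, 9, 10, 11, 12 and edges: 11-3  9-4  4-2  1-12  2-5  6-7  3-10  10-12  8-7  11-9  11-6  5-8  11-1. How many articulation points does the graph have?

1

Removing 11 increases the component count from 1 to 2, so 11 is a cut vertex.
By contrast removing 5 leaves 1 component; it is not a cut vertex. No other vertex is a cut vertex either.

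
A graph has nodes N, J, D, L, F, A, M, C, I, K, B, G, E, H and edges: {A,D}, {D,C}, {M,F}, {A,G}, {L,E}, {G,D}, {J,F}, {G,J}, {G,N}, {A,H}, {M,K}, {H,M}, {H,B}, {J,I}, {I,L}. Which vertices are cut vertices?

Removing D increases the component count from 1 to 2, so D is a cut vertex.
Removing G increases the component count from 1 to 2, so G is a cut vertex.
Removing H increases the component count from 1 to 2, so H is a cut vertex.
Likewise I, J, L, M are cut vertices.
By contrast removing C leaves 1 component; it is not a cut vertex. No other vertex is a cut vertex either.

D, G, H, I, J, L, M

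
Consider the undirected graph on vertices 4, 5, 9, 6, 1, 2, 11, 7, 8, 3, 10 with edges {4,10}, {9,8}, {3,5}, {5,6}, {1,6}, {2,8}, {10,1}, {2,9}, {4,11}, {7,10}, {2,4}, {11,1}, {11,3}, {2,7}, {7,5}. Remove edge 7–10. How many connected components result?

7 and 10 are still connected via 7-2-4-10, so the component count stays at 1.

1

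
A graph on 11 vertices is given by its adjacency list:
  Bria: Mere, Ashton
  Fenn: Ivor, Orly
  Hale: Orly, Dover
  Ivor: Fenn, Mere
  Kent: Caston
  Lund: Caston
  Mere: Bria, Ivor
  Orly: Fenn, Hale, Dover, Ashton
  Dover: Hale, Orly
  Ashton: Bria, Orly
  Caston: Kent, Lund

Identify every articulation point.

Orly, Caston

Removing Orly increases the component count from 2 to 3, so Orly is a cut vertex.
Removing Caston increases the component count from 2 to 3, so Caston is a cut vertex.
By contrast removing Dover leaves 2 components; it is not a cut vertex. No other vertex is a cut vertex either.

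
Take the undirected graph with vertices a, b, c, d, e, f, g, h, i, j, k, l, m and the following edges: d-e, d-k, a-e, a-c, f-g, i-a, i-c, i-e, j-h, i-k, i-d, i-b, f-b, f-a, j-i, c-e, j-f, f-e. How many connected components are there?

3

m is isolated — a component by itself.
l is isolated — a component by itself.
Starting from a we can reach a, b, c, d, e, f, g, h, i, j, k. That is one component of size 11.
Total: 3 components.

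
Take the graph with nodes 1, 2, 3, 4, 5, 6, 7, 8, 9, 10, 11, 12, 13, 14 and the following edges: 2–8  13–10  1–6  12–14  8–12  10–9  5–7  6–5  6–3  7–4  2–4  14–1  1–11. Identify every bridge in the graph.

1-11, 10-13, 10-9, 3-6

The edges on the cycle 2-8-12-14-1-6-5-7-4-2 are not bridges since each lies on that cycle.
But removing 11–1 disconnects 11 from 1; removing 10–9 disconnects 10 from 9; removing 13–10 disconnects 13 from 10; removing 3–6 disconnects 3 from 6 — these are bridges.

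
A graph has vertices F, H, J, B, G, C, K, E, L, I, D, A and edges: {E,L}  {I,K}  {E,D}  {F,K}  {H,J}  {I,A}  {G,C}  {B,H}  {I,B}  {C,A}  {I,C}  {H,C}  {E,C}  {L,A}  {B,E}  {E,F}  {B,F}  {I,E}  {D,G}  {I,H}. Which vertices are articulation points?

H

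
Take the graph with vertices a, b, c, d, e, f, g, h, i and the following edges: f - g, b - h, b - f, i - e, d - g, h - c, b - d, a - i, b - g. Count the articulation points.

3

Removing b increases the component count from 2 to 3, so b is a cut vertex.
Removing h increases the component count from 2 to 3, so h is a cut vertex.
Removing i increases the component count from 2 to 3, so i is a cut vertex.
By contrast removing c leaves 2 components; it is not a cut vertex. No other vertex is a cut vertex either.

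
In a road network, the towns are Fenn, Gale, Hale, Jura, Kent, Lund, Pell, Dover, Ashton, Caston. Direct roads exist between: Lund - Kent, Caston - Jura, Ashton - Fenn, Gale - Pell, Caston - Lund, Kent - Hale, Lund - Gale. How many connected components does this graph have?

3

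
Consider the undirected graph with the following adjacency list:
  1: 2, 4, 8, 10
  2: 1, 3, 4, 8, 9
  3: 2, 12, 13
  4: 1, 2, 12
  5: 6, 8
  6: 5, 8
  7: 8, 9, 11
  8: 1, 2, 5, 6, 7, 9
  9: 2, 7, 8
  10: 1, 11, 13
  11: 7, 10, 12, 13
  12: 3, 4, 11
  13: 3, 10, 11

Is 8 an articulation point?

Yes

Deleting 8 raises the number of components from 1 to 2, so 8 is a cut vertex.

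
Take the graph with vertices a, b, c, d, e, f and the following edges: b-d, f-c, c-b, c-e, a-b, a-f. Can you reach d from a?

From a we can reach a, b, c, d, e, f, which includes d.

Yes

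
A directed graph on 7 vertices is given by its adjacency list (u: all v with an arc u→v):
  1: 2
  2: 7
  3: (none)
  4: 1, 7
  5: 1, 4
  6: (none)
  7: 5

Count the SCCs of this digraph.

{1, 2, 4, 5, 7} are all mutually reachable — one SCC of size 5.
{6} is an SCC by itself.
{3} is an SCC by itself.
That gives 3 strongly connected components.

3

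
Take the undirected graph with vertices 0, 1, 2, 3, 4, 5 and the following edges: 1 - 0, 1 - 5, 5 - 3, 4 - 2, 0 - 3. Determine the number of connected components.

Starting from 2 we can reach 2, 4. That is one component of size 2.
Starting from 0 we can reach 0, 1, 3, 5. That is one component of size 4.
Total: 2 components.

2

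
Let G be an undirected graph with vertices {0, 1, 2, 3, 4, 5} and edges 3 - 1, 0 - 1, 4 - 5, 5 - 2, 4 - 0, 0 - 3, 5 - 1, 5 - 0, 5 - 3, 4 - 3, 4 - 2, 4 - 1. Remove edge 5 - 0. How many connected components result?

1

5 and 0 are still connected via 5-4-0, so the component count stays at 1.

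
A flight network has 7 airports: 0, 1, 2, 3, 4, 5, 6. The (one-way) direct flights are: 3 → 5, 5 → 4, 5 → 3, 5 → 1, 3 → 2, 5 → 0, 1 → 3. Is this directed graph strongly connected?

No

There is no directed path from 5 to 6, so the graph is not strongly connected.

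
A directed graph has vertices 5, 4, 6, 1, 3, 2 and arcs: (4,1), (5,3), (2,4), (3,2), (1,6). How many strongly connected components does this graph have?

{5} is an SCC by itself.
{6} is an SCC by itself.
{4} is an SCC by itself.
{1} is an SCC by itself.
{3} is an SCC by itself.
(and 1 more singleton SCC)
That gives 6 strongly connected components.

6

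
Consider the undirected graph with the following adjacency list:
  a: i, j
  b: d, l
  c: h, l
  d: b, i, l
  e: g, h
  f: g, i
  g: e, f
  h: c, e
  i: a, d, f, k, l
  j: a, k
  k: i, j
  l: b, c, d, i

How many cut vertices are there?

Removing i increases the component count from 1 to 2, so i is a cut vertex.
By contrast removing j leaves 1 component; it is not a cut vertex. No other vertex is a cut vertex either.

1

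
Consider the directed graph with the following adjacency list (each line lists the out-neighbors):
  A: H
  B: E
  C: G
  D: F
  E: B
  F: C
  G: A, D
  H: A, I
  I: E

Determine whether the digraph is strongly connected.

There is no directed path from A to D, so the graph is not strongly connected.

No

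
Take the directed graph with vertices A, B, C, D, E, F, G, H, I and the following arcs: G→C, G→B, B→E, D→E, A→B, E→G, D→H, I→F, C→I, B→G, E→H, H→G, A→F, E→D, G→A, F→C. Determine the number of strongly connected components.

{A, B, D, E, G, H} are all mutually reachable — one SCC of size 6.
{C, F, I} are all mutually reachable — one SCC of size 3.
That gives 2 strongly connected components.

2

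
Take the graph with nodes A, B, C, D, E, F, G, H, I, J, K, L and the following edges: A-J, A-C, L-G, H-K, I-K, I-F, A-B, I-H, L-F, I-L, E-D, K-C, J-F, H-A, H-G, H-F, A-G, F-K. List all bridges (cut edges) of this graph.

A-B, D-E

The edges on the cycle I-H-A-J-F-L-I are not bridges since each lies on that cycle.
But removing E-D disconnects E from D; removing A-B disconnects A from B — these are bridges.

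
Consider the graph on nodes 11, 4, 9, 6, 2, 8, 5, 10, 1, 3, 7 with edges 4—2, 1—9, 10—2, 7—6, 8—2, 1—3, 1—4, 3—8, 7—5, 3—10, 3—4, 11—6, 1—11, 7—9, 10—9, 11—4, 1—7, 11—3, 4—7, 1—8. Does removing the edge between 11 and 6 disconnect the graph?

No

After removing 11—6, the path 11-1-7-6 still connects them, so the edge is not a bridge.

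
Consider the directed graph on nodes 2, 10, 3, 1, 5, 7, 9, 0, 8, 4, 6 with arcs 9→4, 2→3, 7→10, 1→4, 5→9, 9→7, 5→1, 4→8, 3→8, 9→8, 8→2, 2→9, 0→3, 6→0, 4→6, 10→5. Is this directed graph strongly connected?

Yes

From 4 we can reach every vertex (0, 1, 2, 3, 4, 5, 6, 7, 8, 9, 10), and every vertex can reach 4 (0, 1, 2, 3, 4, 5, 6, 7, 8, 9, 10). So the whole graph is one strongly connected component.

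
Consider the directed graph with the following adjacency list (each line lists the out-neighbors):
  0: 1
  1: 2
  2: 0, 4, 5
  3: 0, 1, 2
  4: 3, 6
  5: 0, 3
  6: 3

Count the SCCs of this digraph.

1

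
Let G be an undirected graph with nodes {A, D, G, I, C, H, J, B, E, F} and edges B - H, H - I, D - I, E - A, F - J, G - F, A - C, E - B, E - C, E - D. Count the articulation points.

2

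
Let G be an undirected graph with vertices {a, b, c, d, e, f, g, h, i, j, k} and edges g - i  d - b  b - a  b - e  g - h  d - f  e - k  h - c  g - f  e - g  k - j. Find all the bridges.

The edges on the cycle d-b-e-g-f-d are not bridges since each lies on that cycle.
But removing k - e disconnects k from e; removing i - g disconnects i from g; removing h - c disconnects h from c; removing g - h disconnects g from h — these are bridges.
In total 6 edges are bridges.

a-b, c-h, e-k, g-h, g-i, j-k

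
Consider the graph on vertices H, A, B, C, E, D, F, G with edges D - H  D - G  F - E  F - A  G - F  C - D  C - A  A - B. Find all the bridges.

A-B, D-H, E-F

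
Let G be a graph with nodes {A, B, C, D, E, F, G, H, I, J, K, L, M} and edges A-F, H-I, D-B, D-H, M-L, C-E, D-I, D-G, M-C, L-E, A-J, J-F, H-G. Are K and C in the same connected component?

No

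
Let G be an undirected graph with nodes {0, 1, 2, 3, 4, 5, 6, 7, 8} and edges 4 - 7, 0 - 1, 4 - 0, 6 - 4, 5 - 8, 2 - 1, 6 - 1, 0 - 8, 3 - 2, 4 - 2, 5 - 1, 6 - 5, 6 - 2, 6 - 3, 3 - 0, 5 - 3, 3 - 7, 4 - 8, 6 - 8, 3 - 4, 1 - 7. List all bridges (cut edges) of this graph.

The edges on the cycle 5-3-4-0-8-5 are not bridges since each lies on that cycle.
Every edge lies on some cycle, so there are no bridges.

none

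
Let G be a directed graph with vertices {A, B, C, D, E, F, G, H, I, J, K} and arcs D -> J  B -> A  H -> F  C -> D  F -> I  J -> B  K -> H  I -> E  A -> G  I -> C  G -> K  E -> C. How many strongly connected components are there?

1

{A, B, C, D, E, F, G, H, I, J, K} are all mutually reachable — one SCC of size 11.
That gives 1 strongly connected component.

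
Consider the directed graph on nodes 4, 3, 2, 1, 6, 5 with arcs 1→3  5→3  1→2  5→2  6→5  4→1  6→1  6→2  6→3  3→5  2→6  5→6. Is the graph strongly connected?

There is no directed path from 6 to 4, so the graph is not strongly connected.

No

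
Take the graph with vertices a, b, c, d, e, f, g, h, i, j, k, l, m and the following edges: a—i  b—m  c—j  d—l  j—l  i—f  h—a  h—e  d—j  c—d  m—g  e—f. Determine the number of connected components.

k is isolated — a component by itself.
Starting from b we can reach b, g, m. That is one component of size 3.
Starting from c we can reach c, d, j, l. That is one component of size 4.
Starting from a we can reach a, e, f, h, i. That is one component of size 5.
Total: 4 components.

4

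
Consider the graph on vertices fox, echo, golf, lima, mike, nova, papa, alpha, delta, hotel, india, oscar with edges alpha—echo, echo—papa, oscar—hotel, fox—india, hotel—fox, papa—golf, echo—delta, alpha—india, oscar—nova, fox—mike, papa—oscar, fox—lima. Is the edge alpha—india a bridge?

No

After removing alpha—india, the path alpha-echo-papa-oscar-hotel-fox-india still connects them, so the edge is not a bridge.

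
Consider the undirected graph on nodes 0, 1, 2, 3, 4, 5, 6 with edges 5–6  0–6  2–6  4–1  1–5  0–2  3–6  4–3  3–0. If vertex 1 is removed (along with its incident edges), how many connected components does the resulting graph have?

With 1 gone, the remaining components are: {0, 2, 3, 4, 5, 6}.
That is 1 component.

1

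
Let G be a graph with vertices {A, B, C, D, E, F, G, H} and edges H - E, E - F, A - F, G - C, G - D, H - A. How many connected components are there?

3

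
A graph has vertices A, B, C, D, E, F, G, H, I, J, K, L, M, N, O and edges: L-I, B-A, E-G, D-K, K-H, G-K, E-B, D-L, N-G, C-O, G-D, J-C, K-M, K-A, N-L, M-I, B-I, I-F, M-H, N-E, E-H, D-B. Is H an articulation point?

No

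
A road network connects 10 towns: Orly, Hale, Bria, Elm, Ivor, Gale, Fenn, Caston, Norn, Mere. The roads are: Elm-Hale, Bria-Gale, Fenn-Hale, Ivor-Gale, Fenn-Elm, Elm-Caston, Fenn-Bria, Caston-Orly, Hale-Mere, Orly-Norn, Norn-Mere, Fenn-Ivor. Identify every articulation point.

Fenn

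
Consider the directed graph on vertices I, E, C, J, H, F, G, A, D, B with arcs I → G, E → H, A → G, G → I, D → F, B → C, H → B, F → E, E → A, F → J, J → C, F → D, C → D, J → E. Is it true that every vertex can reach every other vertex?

There is no directed path from G to C, so the graph is not strongly connected.

No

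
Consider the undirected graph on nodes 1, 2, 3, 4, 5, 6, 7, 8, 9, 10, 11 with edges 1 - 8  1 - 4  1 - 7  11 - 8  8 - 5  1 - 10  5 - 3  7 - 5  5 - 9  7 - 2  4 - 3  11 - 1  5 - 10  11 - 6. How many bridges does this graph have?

The edges on the cycle 1-8-5-10-1 are not bridges since each lies on that cycle.
But removing 2 - 7 disconnects 2 from 7; removing 11 - 6 disconnects 11 from 6; removing 5 - 9 disconnects 5 from 9 — these are bridges.
That makes 3 bridges.

3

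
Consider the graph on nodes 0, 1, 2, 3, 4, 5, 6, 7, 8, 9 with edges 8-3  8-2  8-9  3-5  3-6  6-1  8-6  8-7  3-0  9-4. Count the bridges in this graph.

7

The edges on the cycle 8-3-6-8 are not bridges since each lies on that cycle.
But removing 6-1 disconnects 6 from 1; removing 8-2 disconnects 8 from 2; removing 4-9 disconnects 4 from 9; removing 3-5 disconnects 3 from 5 — these are bridges.
In total 7 edges are bridges.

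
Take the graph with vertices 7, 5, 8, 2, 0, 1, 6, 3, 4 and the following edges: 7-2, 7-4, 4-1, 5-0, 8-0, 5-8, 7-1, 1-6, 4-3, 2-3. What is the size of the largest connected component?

Starting from 0 we can reach 0, 5, 8. That is one component of size 3.
Starting from 1 we can reach 1, 2, 3, 4, 6, 7. That is one component of size 6.
The largest has 6 vertices.

6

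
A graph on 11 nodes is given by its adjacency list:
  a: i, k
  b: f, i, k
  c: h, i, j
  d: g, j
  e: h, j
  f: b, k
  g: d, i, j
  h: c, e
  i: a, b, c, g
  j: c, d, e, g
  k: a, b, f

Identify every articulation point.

i

Removing i increases the component count from 1 to 2, so i is a cut vertex.
By contrast removing h leaves 1 component; it is not a cut vertex. No other vertex is a cut vertex either.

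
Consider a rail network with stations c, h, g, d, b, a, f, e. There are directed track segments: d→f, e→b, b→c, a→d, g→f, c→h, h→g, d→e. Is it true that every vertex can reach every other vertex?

There is no directed path from c to a, so the graph is not strongly connected.

No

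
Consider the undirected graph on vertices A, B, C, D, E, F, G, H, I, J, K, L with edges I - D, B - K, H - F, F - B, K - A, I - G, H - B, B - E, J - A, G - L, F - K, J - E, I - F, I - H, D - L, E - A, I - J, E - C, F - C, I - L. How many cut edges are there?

0

The edges on the cycle I-H-B-K-A-J-I are not bridges since each lies on that cycle.
Every edge lies on some cycle, so there are no bridges.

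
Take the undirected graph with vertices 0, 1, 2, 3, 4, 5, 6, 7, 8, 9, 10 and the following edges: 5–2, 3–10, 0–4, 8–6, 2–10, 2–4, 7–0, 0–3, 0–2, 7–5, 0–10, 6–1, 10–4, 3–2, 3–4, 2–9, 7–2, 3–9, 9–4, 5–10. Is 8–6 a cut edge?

Removing 8–6 leaves no path between 8 and 6: the component count goes from 2 to 3. So it is a bridge.

Yes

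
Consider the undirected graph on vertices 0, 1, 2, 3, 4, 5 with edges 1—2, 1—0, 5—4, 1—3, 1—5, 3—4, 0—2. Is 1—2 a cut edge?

No

After removing 1—2, the path 1-0-2 still connects them, so the edge is not a bridge.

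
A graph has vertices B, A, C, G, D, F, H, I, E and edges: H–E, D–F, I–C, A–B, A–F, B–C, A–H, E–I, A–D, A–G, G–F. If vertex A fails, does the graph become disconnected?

Deleting A raises the number of components from 1 to 2, so A is a cut vertex.

Yes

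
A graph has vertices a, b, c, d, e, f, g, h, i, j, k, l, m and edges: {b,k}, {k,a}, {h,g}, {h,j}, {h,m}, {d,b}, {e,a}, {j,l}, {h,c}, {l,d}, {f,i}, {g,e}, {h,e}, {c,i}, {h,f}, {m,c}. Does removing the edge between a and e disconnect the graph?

No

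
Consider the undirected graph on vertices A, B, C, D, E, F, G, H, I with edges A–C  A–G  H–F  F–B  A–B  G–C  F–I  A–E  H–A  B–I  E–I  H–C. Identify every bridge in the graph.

none

The edges on the cycle A-G-C-A are not bridges since each lies on that cycle.
Every edge lies on some cycle, so there are no bridges.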